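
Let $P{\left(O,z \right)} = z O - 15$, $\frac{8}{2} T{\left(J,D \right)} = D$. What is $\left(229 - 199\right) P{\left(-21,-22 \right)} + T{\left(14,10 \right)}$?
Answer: $\frac{26825}{2} \approx 13413.0$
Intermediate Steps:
$T{\left(J,D \right)} = \frac{D}{4}$
$P{\left(O,z \right)} = -15 + O z$ ($P{\left(O,z \right)} = O z - 15 = -15 + O z$)
$\left(229 - 199\right) P{\left(-21,-22 \right)} + T{\left(14,10 \right)} = \left(229 - 199\right) \left(-15 - -462\right) + \frac{1}{4} \cdot 10 = \left(229 - 199\right) \left(-15 + 462\right) + \frac{5}{2} = 30 \cdot 447 + \frac{5}{2} = 13410 + \frac{5}{2} = \frac{26825}{2}$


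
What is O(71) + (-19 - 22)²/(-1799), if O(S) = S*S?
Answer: 9067078/1799 ≈ 5040.1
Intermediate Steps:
O(S) = S²
O(71) + (-19 - 22)²/(-1799) = 71² + (-19 - 22)²/(-1799) = 5041 + (-41)²*(-1/1799) = 5041 + 1681*(-1/1799) = 5041 - 1681/1799 = 9067078/1799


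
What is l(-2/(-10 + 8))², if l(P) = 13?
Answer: 169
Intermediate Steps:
l(-2/(-10 + 8))² = 13² = 169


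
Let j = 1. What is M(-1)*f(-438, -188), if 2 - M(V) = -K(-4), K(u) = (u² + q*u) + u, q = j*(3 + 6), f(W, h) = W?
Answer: 9636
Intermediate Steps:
q = 9 (q = 1*(3 + 6) = 1*9 = 9)
K(u) = u² + 10*u (K(u) = (u² + 9*u) + u = u² + 10*u)
M(V) = -22 (M(V) = 2 - (-1)*(-4*(10 - 4)) = 2 - (-1)*(-4*6) = 2 - (-1)*(-24) = 2 - 1*24 = 2 - 24 = -22)
M(-1)*f(-438, -188) = -22*(-438) = 9636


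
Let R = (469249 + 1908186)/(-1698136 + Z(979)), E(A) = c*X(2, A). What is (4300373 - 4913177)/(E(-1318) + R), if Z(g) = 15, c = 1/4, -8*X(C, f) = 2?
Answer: 16649845460544/39737081 ≈ 4.1900e+5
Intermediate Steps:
X(C, f) = -¼ (X(C, f) = -⅛*2 = -¼)
c = ¼ ≈ 0.25000
E(A) = -1/16 (E(A) = (¼)*(-¼) = -1/16)
R = -2377435/1698121 (R = (469249 + 1908186)/(-1698136 + 15) = 2377435/(-1698121) = 2377435*(-1/1698121) = -2377435/1698121 ≈ -1.4000)
(4300373 - 4913177)/(E(-1318) + R) = (4300373 - 4913177)/(-1/16 - 2377435/1698121) = -612804/(-39737081/27169936) = -612804*(-27169936/39737081) = 16649845460544/39737081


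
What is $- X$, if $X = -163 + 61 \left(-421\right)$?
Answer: $25844$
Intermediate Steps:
$X = -25844$ ($X = -163 - 25681 = -25844$)
$- X = \left(-1\right) \left(-25844\right) = 25844$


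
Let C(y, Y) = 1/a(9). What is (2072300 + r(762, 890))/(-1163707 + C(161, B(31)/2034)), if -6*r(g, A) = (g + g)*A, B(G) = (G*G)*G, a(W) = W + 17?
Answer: -48002240/30256381 ≈ -1.5865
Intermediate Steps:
a(W) = 17 + W
B(G) = G**3 (B(G) = G**2*G = G**3)
C(y, Y) = 1/26 (C(y, Y) = 1/(17 + 9) = 1/26)
r(g, A) = -A*g/3 (r(g, A) = -(g + g)*A/6 = -2*g*A/6 = -A*g/3)
(2072300 + r(762, 890))/(-1163707 + C(161, B(31)/2034)) = (2072300 - 1/3*890*762)/(-1163707 + 1/26) = (2072300 - 226060)/(-30256381/26) = 1846240*(-26/30256381) = -48002240/30256381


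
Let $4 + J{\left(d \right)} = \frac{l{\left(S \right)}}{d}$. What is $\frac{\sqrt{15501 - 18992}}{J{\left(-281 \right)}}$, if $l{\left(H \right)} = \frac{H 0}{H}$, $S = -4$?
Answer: $- \frac{i \sqrt{3491}}{4} \approx - 14.771 i$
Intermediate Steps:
$l{\left(H \right)} = 0$ ($l{\left(H \right)} = \frac{0}{H} = 0$)
$J{\left(d \right)} = -4$ ($J{\left(d \right)} = -4 + \frac{0}{d} = -4 + 0 = -4$)
$\frac{\sqrt{15501 - 18992}}{J{\left(-281 \right)}} = \frac{\sqrt{15501 - 18992}}{-4} = \sqrt{-3491} \left(- \frac{1}{4}\right) = i \sqrt{3491} \left(- \frac{1}{4}\right) = - \frac{i \sqrt{3491}}{4}$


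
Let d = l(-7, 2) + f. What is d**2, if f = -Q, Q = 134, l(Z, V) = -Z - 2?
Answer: 16641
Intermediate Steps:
l(Z, V) = -2 - Z
f = -134 (f = -1*134 = -134)
d = -129 (d = (-2 - 1*(-7)) - 134 = (-2 + 7) - 134 = 5 - 134 = -129)
d**2 = (-129)**2 = 16641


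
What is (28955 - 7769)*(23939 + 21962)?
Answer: 972458586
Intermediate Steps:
(28955 - 7769)*(23939 + 21962) = 21186*45901 = 972458586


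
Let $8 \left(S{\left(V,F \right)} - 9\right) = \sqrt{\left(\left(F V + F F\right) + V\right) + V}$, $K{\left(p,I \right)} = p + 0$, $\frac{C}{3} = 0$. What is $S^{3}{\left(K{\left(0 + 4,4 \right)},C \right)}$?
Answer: $\frac{\left(36 + \sqrt{2}\right)^{3}}{64} \approx 818.33$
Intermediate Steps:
$C = 0$ ($C = 3 \cdot 0 = 0$)
$K{\left(p,I \right)} = p$
$S{\left(V,F \right)} = 9 + \frac{\sqrt{F^{2} + 2 V + F V}}{8}$ ($S{\left(V,F \right)} = 9 + \frac{\sqrt{\left(\left(F V + F F\right) + V\right) + V}}{8} = 9 + \frac{\sqrt{\left(\left(F V + F^{2}\right) + V\right) + V}}{8} = 9 + \frac{\sqrt{\left(\left(F^{2} + F V\right) + V\right) + V}}{8} = 9 + \frac{\sqrt{\left(V + F^{2} + F V\right) + V}}{8} = 9 + \frac{\sqrt{F^{2} + 2 V + F V}}{8}$)
$S^{3}{\left(K{\left(0 + 4,4 \right)},C \right)} = \left(9 + \frac{\sqrt{0^{2} + 2 \left(0 + 4\right) + 0 \left(0 + 4\right)}}{8}\right)^{3} = \left(9 + \frac{\sqrt{0 + 2 \cdot 4 + 0 \cdot 4}}{8}\right)^{3} = \left(9 + \frac{\sqrt{0 + 8 + 0}}{8}\right)^{3} = \left(9 + \frac{\sqrt{8}}{8}\right)^{3} = \left(9 + \frac{2 \sqrt{2}}{8}\right)^{3} = \left(9 + \frac{\sqrt{2}}{4}\right)^{3}$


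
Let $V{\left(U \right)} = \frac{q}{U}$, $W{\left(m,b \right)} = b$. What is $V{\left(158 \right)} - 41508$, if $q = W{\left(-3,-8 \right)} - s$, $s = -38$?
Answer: $- \frac{3279117}{79} \approx -41508.0$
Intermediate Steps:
$q = 30$ ($q = -8 - -38 = -8 + 38 = 30$)
$V{\left(U \right)} = \frac{30}{U}$
$V{\left(158 \right)} - 41508 = \frac{30}{158} - 41508 = 30 \cdot \frac{1}{158} - 41508 = \frac{15}{79} - 41508 = - \frac{3279117}{79}$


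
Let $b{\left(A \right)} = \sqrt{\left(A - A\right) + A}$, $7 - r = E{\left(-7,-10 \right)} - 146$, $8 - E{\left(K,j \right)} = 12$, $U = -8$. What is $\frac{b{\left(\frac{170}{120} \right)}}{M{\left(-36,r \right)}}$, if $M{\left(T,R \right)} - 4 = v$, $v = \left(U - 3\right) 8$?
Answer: $- \frac{\sqrt{51}}{504} \approx -0.014169$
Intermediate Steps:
$E{\left(K,j \right)} = -4$ ($E{\left(K,j \right)} = 8 - 12 = -4$)
$r = 157$ ($r = 7 - \left(-4 - 146\right) = 7 - -150 = 7 + 150 = 157$)
$v = -88$ ($v = \left(-8 - 3\right) 8 = \left(-11\right) 8 = -88$)
$M{\left(T,R \right)} = -84$ ($M{\left(T,R \right)} = 4 - 88 = -84$)
$b{\left(A \right)} = \sqrt{A}$ ($b{\left(A \right)} = \sqrt{0 + A} = \sqrt{A}$)
$\frac{b{\left(\frac{170}{120} \right)}}{M{\left(-36,r \right)}} = \frac{\sqrt{\frac{170}{120}}}{-84} = \sqrt{170 \cdot \frac{1}{120}} \left(- \frac{1}{84}\right) = \sqrt{\frac{17}{12}} \left(- \frac{1}{84}\right) = \frac{\sqrt{51}}{6} \left(- \frac{1}{84}\right) = - \frac{\sqrt{51}}{504}$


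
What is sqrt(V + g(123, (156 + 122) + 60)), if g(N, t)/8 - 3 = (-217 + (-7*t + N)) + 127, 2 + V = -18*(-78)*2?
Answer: I*sqrt(15834) ≈ 125.83*I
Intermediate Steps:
V = 2806 (V = -2 - 18*(-78)*2 = -2 + 1404*2 = -2 + 2808 = 2806)
g(N, t) = -696 - 56*t + 8*N (g(N, t) = 24 + 8*((-217 + (-7*t + N)) + 127) = 24 + 8*((-217 + (N - 7*t)) + 127) = 24 + 8*((-217 + N - 7*t) + 127) = 24 + 8*(-90 + N - 7*t) = 24 + (-720 - 56*t + 8*N) = -696 - 56*t + 8*N)
sqrt(V + g(123, (156 + 122) + 60)) = sqrt(2806 + (-696 - 56*((156 + 122) + 60) + 8*123)) = sqrt(2806 + (-696 - 56*(278 + 60) + 984)) = sqrt(2806 + (-696 - 56*338 + 984)) = sqrt(2806 + (-696 - 18928 + 984)) = sqrt(2806 - 18640) = sqrt(-15834) = I*sqrt(15834)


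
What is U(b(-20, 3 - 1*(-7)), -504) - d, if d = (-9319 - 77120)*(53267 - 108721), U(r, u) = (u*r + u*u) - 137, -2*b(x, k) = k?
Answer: -4793131907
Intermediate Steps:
b(x, k) = -k/2
U(r, u) = -137 + u**2 + r*u (U(r, u) = (r*u + u**2) - 137 = (u**2 + r*u) - 137 = -137 + u**2 + r*u)
d = 4793388306 (d = -86439*(-55454) = 4793388306)
U(b(-20, 3 - 1*(-7)), -504) - d = (-137 + (-504)**2 - (3 - 1*(-7))/2*(-504)) - 1*4793388306 = (-137 + 254016 - (3 + 7)/2*(-504)) - 4793388306 = (-137 + 254016 - 1/2*10*(-504)) - 4793388306 = (-137 + 254016 - 5*(-504)) - 4793388306 = (-137 + 254016 + 2520) - 4793388306 = 256399 - 4793388306 = -4793131907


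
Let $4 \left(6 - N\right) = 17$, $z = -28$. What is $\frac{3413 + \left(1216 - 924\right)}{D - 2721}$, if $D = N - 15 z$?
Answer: $- \frac{14820}{9197} \approx -1.6114$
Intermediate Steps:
$N = \frac{7}{4}$ ($N = 6 - \frac{17}{4} = \frac{7}{4} \approx 1.75$)
$D = \frac{1687}{4}$ ($D = \frac{7}{4} - -420 = \frac{7}{4} + 420 = \frac{1687}{4} \approx 421.75$)
$\frac{3413 + \left(1216 - 924\right)}{D - 2721} = \frac{3413 + \left(1216 - 924\right)}{\frac{1687}{4} - 2721} = \frac{3413 + 292}{- \frac{9197}{4}} = 3705 \left(- \frac{4}{9197}\right) = - \frac{14820}{9197}$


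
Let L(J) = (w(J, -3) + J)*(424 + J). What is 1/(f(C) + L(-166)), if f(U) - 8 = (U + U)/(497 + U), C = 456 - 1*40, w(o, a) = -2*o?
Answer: 913/39110100 ≈ 2.3344e-5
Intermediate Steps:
C = 416 (C = 456 - 40 = 416)
L(J) = -J*(424 + J) (L(J) = (-2*J + J)*(424 + J) = (-J)*(424 + J) = -J*(424 + J))
f(U) = 8 + 2*U/(497 + U) (f(U) = 8 + (U + U)/(497 + U) = 8 + (2*U)/(497 + U) = 8 + 2*U/(497 + U))
1/(f(C) + L(-166)) = 1/(2*(1988 + 5*416)/(497 + 416) - 166*(-424 - 1*(-166))) = 1/(2*(1988 + 2080)/913 - 166*(-424 + 166)) = 1/(2*(1/913)*4068 - 166*(-258)) = 1/(8136/913 + 42828) = 1/(39110100/913) = 913/39110100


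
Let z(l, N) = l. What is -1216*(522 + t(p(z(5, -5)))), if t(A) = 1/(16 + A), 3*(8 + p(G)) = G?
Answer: -18411456/29 ≈ -6.3488e+5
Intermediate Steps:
p(G) = -8 + G/3
-1216*(522 + t(p(z(5, -5)))) = -1216*(522 + 1/(16 + (-8 + (1/3)*5))) = -1216*(522 + 1/(16 + (-8 + 5/3))) = -1216*(522 + 1/(16 - 19/3)) = -1216*(522 + 1/(29/3)) = -1216*(522 + 3/29) = -1216*15141/29 = -18411456/29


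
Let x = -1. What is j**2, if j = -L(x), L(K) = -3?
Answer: 9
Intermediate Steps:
j = 3 (j = -1*(-3) = 3)
j**2 = 3**2 = 9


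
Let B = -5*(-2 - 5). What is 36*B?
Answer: 1260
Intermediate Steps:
B = 35 (B = -5*(-7) = 35)
36*B = 36*35 = 1260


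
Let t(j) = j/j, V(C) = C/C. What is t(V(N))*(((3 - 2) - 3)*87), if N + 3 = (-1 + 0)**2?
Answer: -174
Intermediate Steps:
N = -2 (N = -3 + (-1 + 0)**2 = -3 + (-1)**2 = -3 + 1 = -2)
V(C) = 1
t(j) = 1
t(V(N))*(((3 - 2) - 3)*87) = 1*(((3 - 2) - 3)*87) = 1*((1 - 3)*87) = 1*(-2*87) = 1*(-174) = -174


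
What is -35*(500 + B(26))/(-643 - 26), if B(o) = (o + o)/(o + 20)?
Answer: 134470/5129 ≈ 26.218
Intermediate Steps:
B(o) = 2*o/(20 + o) (B(o) = (2*o)/(20 + o) = 2*o/(20 + o))
-35*(500 + B(26))/(-643 - 26) = -35*(500 + 2*26/(20 + 26))/(-643 - 26) = -35*(500 + 2*26/46)/(-669) = -35*(500 + 2*26*(1/46))*(-1)/669 = -35*(500 + 26/23)*(-1)/669 = -403410*(-1)/(23*669) = -35*(-3842/5129) = 134470/5129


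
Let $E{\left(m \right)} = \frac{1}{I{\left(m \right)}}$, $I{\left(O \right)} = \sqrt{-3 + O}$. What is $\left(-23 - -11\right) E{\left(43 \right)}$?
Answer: $- \frac{3 \sqrt{10}}{5} \approx -1.8974$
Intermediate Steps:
$E{\left(m \right)} = \frac{1}{\sqrt{-3 + m}}$
$\left(-23 - -11\right) E{\left(43 \right)} = \frac{-23 - -11}{\sqrt{-3 + 43}} = \frac{-23 + 11}{2 \sqrt{10}} = - 12 \frac{\sqrt{10}}{20} = - \frac{3 \sqrt{10}}{5}$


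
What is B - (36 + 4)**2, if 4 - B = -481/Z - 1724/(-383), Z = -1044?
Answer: -640147871/399852 ≈ -1601.0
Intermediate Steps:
B = -384671/399852 (B = 4 - (-481/(-1044) - 1724/(-383)) = 4 - (-481*(-1/1044) - 1724*(-1/383)) = 4 - (481/1044 + 1724/383) = 4 - 1*1984079/399852 = 4 - 1984079/399852 = -384671/399852 ≈ -0.96203)
B - (36 + 4)**2 = -384671/399852 - (36 + 4)**2 = -384671/399852 - 1*40**2 = -384671/399852 - 1*1600 = -384671/399852 - 1600 = -640147871/399852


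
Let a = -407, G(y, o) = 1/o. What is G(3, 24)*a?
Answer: -407/24 ≈ -16.958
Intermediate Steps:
G(3, 24)*a = -407/24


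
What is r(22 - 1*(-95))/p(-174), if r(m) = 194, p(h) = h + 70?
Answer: -97/52 ≈ -1.8654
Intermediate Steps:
p(h) = 70 + h
r(22 - 1*(-95))/p(-174) = 194/(70 - 174) = 194/(-104) = 194*(-1/104) = -97/52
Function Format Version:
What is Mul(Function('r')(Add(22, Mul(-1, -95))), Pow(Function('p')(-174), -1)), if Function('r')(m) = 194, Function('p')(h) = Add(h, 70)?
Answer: Rational(-97, 52) ≈ -1.8654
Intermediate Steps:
Function('p')(h) = Add(70, h)
Mul(Function('r')(Add(22, Mul(-1, -95))), Pow(Function('p')(-174), -1)) = Mul(194, Pow(Add(70, -174), -1)) = Mul(194, Pow(-104, -1)) = Mul(194, Rational(-1, 104)) = Rational(-97, 52)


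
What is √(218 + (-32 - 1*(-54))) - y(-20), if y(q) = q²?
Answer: -400 + 4*√15 ≈ -384.51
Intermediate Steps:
√(218 + (-32 - 1*(-54))) - y(-20) = √(218 + (-32 - 1*(-54))) - 1*(-20)² = √(218 + (-32 + 54)) - 1*400 = √(218 + 22) - 400 = √240 - 400 = 4*√15 - 400 = -400 + 4*√15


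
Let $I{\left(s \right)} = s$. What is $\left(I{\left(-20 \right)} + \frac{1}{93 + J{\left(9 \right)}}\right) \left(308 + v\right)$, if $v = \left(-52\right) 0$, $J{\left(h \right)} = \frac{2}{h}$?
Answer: $- \frac{5165468}{839} \approx -6156.7$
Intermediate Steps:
$v = 0$
$\left(I{\left(-20 \right)} + \frac{1}{93 + J{\left(9 \right)}}\right) \left(308 + v\right) = \left(-20 + \frac{1}{93 + \frac{2}{9}}\right) \left(308 + 0\right) = \left(-20 + \frac{1}{93 + 2 \cdot \frac{1}{9}}\right) 308 = \left(-20 + \frac{1}{93 + \frac{2}{9}}\right) 308 = \left(-20 + \frac{1}{\frac{839}{9}}\right) 308 = \left(-20 + \frac{9}{839}\right) 308 = \left(- \frac{16771}{839}\right) 308 = - \frac{5165468}{839}$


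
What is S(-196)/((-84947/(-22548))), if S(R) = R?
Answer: -4419408/84947 ≈ -52.025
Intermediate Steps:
S(-196)/((-84947/(-22548))) = -196/((-84947/(-22548))) = -196/((-84947*(-1/22548))) = -196/84947/22548 = -196*22548/84947 = -4419408/84947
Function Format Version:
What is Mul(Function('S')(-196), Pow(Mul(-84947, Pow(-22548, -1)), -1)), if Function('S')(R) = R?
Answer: Rational(-4419408, 84947) ≈ -52.025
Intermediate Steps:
Mul(Function('S')(-196), Pow(Mul(-84947, Pow(-22548, -1)), -1)) = Mul(-196, Pow(Mul(-84947, Pow(-22548, -1)), -1)) = Mul(-196, Pow(Mul(-84947, Rational(-1, 22548)), -1)) = Mul(-196, Pow(Rational(84947, 22548), -1)) = Mul(-196, Rational(22548, 84947)) = Rational(-4419408, 84947)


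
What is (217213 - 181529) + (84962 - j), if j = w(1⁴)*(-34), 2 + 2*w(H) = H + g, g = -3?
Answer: 120578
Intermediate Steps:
w(H) = -5/2 + H/2 (w(H) = -1 + (H - 3)/2 = -1 + (-3 + H)/2 = -1 + (-3/2 + H/2) = -5/2 + H/2)
j = 68 (j = (-5/2 + (½)*1⁴)*(-34) = (-5/2 + (½)*1)*(-34) = (-5/2 + ½)*(-34) = -2*(-34) = 68)
(217213 - 181529) + (84962 - j) = (217213 - 181529) + (84962 - 1*68) = 35684 + (84962 - 68) = 35684 + 84894 = 120578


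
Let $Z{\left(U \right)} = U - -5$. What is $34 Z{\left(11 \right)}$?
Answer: $544$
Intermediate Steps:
$Z{\left(U \right)} = 5 + U$ ($Z{\left(U \right)} = U + 5 = 5 + U$)
$34 Z{\left(11 \right)} = 34 \left(5 + 11\right) = 34 \cdot 16 = 544$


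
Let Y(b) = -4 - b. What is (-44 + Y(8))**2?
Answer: 3136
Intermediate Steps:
(-44 + Y(8))**2 = (-44 + (-4 - 1*8))**2 = (-44 + (-4 - 8))**2 = (-44 - 12)**2 = (-56)**2 = 3136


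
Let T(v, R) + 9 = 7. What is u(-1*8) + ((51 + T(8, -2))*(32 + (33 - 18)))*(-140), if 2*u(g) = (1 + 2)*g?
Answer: -322432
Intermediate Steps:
T(v, R) = -2 (T(v, R) = -9 + 7 = -2)
u(g) = 3*g/2 (u(g) = ((1 + 2)*g)/2 = (3*g)/2 = 3*g/2)
u(-1*8) + ((51 + T(8, -2))*(32 + (33 - 18)))*(-140) = 3*(-1*8)/2 + ((51 - 2)*(32 + (33 - 18)))*(-140) = (3/2)*(-8) + (49*(32 + 15))*(-140) = -12 + (49*47)*(-140) = -12 + 2303*(-140) = -12 - 322420 = -322432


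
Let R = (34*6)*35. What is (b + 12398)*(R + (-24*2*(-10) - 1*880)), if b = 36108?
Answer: 326930440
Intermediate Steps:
R = 7140 (R = 204*35 = 7140)
(b + 12398)*(R + (-24*2*(-10) - 1*880)) = (36108 + 12398)*(7140 + (-24*2*(-10) - 1*880)) = 48506*(7140 + (-48*(-10) - 880)) = 48506*(7140 + (480 - 880)) = 48506*(7140 - 400) = 48506*6740 = 326930440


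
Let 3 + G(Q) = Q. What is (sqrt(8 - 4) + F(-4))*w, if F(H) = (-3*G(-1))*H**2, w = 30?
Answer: 5820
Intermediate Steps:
G(Q) = -3 + Q
F(H) = 12*H**2 (F(H) = (-3*(-3 - 1))*H**2 = (-3*(-4))*H**2 = 12*H**2)
(sqrt(8 - 4) + F(-4))*w = (sqrt(8 - 4) + 12*(-4)**2)*30 = (sqrt(4) + 12*16)*30 = (2 + 192)*30 = 194*30 = 5820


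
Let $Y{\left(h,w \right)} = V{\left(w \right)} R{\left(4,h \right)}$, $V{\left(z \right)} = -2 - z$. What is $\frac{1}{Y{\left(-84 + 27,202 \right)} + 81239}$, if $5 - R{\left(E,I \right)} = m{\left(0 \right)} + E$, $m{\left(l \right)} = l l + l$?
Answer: $\frac{1}{81035} \approx 1.234 \cdot 10^{-5}$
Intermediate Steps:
$m{\left(l \right)} = l + l^{2}$ ($m{\left(l \right)} = l^{2} + l = l + l^{2}$)
$R{\left(E,I \right)} = 5 - E$ ($R{\left(E,I \right)} = 5 - \left(0 \left(1 + 0\right) + E\right) = 5 - \left(0 \cdot 1 + E\right) = 5 - \left(0 + E\right) = 5 - E$)
$Y{\left(h,w \right)} = -2 - w$ ($Y{\left(h,w \right)} = \left(-2 - w\right) \left(5 - 4\right) = \left(-2 - w\right) 1 = -2 - w$)
$\frac{1}{Y{\left(-84 + 27,202 \right)} + 81239} = \frac{1}{\left(-2 - 202\right) + 81239} = \frac{1}{-204 + 81239} = \frac{1}{81035}$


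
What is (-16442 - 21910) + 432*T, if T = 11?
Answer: -33600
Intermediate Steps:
(-16442 - 21910) + 432*T = (-16442 - 21910) + 432*11 = -38352 + 4752 = -33600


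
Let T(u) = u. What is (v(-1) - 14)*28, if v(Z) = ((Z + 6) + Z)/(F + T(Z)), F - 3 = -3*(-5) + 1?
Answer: -3472/9 ≈ -385.78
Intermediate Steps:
F = 19 (F = 3 + (-3*(-5) + 1) = 3 + (15 + 1) = 3 + 16 = 19)
v(Z) = (6 + 2*Z)/(19 + Z) (v(Z) = ((Z + 6) + Z)/(19 + Z) = ((6 + Z) + Z)/(19 + Z) = (6 + 2*Z)/(19 + Z))
(v(-1) - 14)*28 = (2*(3 - 1)/(19 - 1) - 14)*28 = (2*2/18 - 14)*28 = (2*(1/18)*2 - 14)*28 = (2/9 - 14)*28 = -124/9*28 = -3472/9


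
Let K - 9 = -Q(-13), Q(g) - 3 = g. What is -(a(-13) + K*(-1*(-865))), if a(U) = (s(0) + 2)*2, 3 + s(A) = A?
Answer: -16433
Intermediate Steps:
s(A) = -3 + A
Q(g) = 3 + g
a(U) = -2 (a(U) = ((-3 + 0) + 2)*2 = (-3 + 2)*2 = -1*2 = -2)
K = 19 (K = 9 - (3 - 13) = 9 - 1*(-10) = 9 + 10 = 19)
-(a(-13) + K*(-1*(-865))) = -(-2 + 19*(-1*(-865))) = -(-2 + 19*865) = -(-2 + 16435) = -1*16433 = -16433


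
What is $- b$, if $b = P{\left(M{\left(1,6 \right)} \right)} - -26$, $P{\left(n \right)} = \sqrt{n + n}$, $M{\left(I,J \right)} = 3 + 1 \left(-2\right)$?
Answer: $-26 - \sqrt{2} \approx -27.414$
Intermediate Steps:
$M{\left(I,J \right)} = 1$ ($M{\left(I,J \right)} = 3 - 2 = 1$)
$P{\left(n \right)} = \sqrt{2} \sqrt{n}$ ($P{\left(n \right)} = \sqrt{2 n} = \sqrt{2} \sqrt{n}$)
$b = 26 + \sqrt{2}$ ($b = \sqrt{2} \sqrt{1} - -26 = \sqrt{2} \cdot 1 + 26 = \sqrt{2} + 26 = 26 + \sqrt{2} \approx 27.414$)
$- b = - (26 + \sqrt{2}) = -26 - \sqrt{2}$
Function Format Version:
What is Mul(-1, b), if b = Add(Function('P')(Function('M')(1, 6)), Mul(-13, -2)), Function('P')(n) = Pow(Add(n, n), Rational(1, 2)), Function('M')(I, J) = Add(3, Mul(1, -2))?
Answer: Add(-26, Mul(-1, Pow(2, Rational(1, 2)))) ≈ -27.414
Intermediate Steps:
Function('M')(I, J) = 1 (Function('M')(I, J) = Add(3, -2) = 1)
Function('P')(n) = Mul(Pow(2, Rational(1, 2)), Pow(n, Rational(1, 2))) (Function('P')(n) = Pow(Mul(2, n), Rational(1, 2)) = Mul(Pow(2, Rational(1, 2)), Pow(n, Rational(1, 2))))
b = Add(26, Pow(2, Rational(1, 2))) (b = Add(Mul(Pow(2, Rational(1, 2)), Pow(1, Rational(1, 2))), Mul(-13, -2)) = Add(Mul(Pow(2, Rational(1, 2)), 1), 26) = Add(Pow(2, Rational(1, 2)), 26) = Add(26, Pow(2, Rational(1, 2))) ≈ 27.414)
Mul(-1, b) = Mul(-1, Add(26, Pow(2, Rational(1, 2)))) = Add(-26, Mul(-1, Pow(2, Rational(1, 2))))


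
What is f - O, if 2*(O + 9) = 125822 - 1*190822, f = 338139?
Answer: 370648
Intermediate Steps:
O = -32509 (O = -9 + (125822 - 1*190822)/2 = -9 + (125822 - 190822)/2 = -9 + (½)*(-65000) = -9 - 32500 = -32509)
f - O = 338139 - 1*(-32509) = 338139 + 32509 = 370648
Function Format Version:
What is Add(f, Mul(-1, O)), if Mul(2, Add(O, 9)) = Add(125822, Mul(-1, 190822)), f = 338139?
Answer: 370648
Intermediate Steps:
O = -32509 (O = Add(-9, Mul(Rational(1, 2), Add(125822, Mul(-1, 190822)))) = Add(-9, Mul(Rational(1, 2), Add(125822, -190822))) = Add(-9, Mul(Rational(1, 2), -65000)) = Add(-9, -32500) = -32509)
Add(f, Mul(-1, O)) = Add(338139, Mul(-1, -32509)) = Add(338139, 32509) = 370648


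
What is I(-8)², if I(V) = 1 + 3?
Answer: 16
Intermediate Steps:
I(V) = 4
I(-8)² = 4² = 16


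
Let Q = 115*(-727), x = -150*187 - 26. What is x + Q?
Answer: -111681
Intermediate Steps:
x = -28076 (x = -28050 - 26 = -28076)
Q = -83605
x + Q = -28076 - 83605 = -111681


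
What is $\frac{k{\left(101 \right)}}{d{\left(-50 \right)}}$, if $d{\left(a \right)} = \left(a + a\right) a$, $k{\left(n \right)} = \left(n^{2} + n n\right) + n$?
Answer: $\frac{20503}{5000} \approx 4.1006$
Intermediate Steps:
$k{\left(n \right)} = n + 2 n^{2}$ ($k{\left(n \right)} = \left(n^{2} + n^{2}\right) + n = 2 n^{2} + n = n + 2 n^{2}$)
$d{\left(a \right)} = 2 a^{2}$ ($d{\left(a \right)} = 2 a a = 2 a^{2}$)
$\frac{k{\left(101 \right)}}{d{\left(-50 \right)}} = \frac{101 \left(1 + 2 \cdot 101\right)}{2 \left(-50\right)^{2}} = \frac{101 \left(1 + 202\right)}{2 \cdot 2500} = \frac{101 \cdot 203}{5000} = 20503 \cdot \frac{1}{5000} = \frac{20503}{5000}$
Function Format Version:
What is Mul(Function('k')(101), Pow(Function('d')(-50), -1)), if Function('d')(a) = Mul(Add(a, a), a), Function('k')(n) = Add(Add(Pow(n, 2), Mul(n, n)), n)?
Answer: Rational(20503, 5000) ≈ 4.1006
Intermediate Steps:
Function('k')(n) = Add(n, Mul(2, Pow(n, 2))) (Function('k')(n) = Add(Add(Pow(n, 2), Pow(n, 2)), n) = Add(Mul(2, Pow(n, 2)), n) = Add(n, Mul(2, Pow(n, 2))))
Function('d')(a) = Mul(2, Pow(a, 2)) (Function('d')(a) = Mul(Mul(2, a), a) = Mul(2, Pow(a, 2)))
Mul(Function('k')(101), Pow(Function('d')(-50), -1)) = Mul(Mul(101, Add(1, Mul(2, 101))), Pow(Mul(2, Pow(-50, 2)), -1)) = Mul(Mul(101, Add(1, 202)), Pow(Mul(2, 2500), -1)) = Mul(Mul(101, 203), Pow(5000, -1)) = Mul(20503, Rational(1, 5000)) = Rational(20503, 5000)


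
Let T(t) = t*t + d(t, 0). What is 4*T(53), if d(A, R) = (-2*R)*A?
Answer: 11236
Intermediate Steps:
d(A, R) = -2*A*R
T(t) = t**2 (T(t) = t*t - 2*t*0 = t**2 + 0 = t**2)
4*T(53) = 4*53**2 = 4*2809 = 11236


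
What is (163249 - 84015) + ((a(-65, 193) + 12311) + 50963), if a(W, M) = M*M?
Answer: 179757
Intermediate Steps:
a(W, M) = M²
(163249 - 84015) + ((a(-65, 193) + 12311) + 50963) = (163249 - 84015) + ((193² + 12311) + 50963) = 79234 + ((37249 + 12311) + 50963) = 79234 + (49560 + 50963) = 79234 + 100523 = 179757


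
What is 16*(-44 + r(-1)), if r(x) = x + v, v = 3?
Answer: -672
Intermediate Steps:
r(x) = 3 + x (r(x) = x + 3 = 3 + x)
16*(-44 + r(-1)) = 16*(-44 + (3 - 1)) = 16*(-44 + 2) = 16*(-42) = -672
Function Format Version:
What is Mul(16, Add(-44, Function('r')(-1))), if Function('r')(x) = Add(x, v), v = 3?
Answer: -672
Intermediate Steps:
Function('r')(x) = Add(3, x) (Function('r')(x) = Add(x, 3) = Add(3, x))
Mul(16, Add(-44, Function('r')(-1))) = Mul(16, Add(-44, Add(3, -1))) = Mul(16, Add(-44, 2)) = Mul(16, -42) = -672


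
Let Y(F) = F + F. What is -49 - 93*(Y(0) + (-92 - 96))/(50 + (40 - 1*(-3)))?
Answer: 139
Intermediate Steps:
Y(F) = 2*F
-49 - 93*(Y(0) + (-92 - 96))/(50 + (40 - 1*(-3))) = -49 - 93*(2*0 + (-92 - 96))/(50 + (40 - 1*(-3))) = -49 - 93*(0 - 188)/(50 + (40 + 3)) = -49 - (-17484)/(50 + 43) = -49 - (-17484)/93 = -49 - 93*(-188/93) = -49 + 188 = 139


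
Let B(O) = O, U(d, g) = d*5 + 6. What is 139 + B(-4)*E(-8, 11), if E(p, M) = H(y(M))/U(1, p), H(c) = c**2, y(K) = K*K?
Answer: -5185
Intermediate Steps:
U(d, g) = 6 + 5*d (U(d, g) = 5*d + 6 = 6 + 5*d)
y(K) = K**2
E(p, M) = M**4/11 (E(p, M) = (M**2)**2/(6 + 5*1) = M**4/(6 + 5) = M**4/11)
139 + B(-4)*E(-8, 11) = 139 - 4*11**4/11 = 139 - 4*14641/11 = 139 - 4*1331 = 139 - 5324 = -5185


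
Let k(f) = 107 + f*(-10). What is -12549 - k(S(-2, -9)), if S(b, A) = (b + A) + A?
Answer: -12856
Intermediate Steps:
S(b, A) = b + 2*A (S(b, A) = (A + b) + A = b + 2*A)
k(f) = 107 - 10*f
-12549 - k(S(-2, -9)) = -12549 - (107 - 10*(-2 + 2*(-9))) = -12549 - (107 - 10*(-2 - 18)) = -12549 - (107 - 10*(-20)) = -12549 - (107 + 200) = -12549 - 1*307 = -12549 - 307 = -12856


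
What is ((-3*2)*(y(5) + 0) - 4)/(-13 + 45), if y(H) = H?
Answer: -17/16 ≈ -1.0625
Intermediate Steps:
((-3*2)*(y(5) + 0) - 4)/(-13 + 45) = ((-3*2)*(5 + 0) - 4)/(-13 + 45) = (-6*5 - 4)/32 = (-30 - 4)/32 = (1/32)*(-34) = -17/16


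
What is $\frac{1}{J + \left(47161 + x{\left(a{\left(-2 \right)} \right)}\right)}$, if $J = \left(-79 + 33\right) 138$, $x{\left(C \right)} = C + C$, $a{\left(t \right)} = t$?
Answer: $\frac{1}{40809} \approx 2.4504 \cdot 10^{-5}$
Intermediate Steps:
$x{\left(C \right)} = 2 C$
$J = -6348$ ($J = \left(-46\right) 138 = -6348$)
$\frac{1}{J + \left(47161 + x{\left(a{\left(-2 \right)} \right)}\right)} = \frac{1}{-6348 + \left(47161 + 2 \left(-2\right)\right)} = \frac{1}{-6348 + \left(47161 - 4\right)} = \frac{1}{-6348 + 47157} = \frac{1}{40809}$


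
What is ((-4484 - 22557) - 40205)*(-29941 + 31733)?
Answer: -120504832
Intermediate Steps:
((-4484 - 22557) - 40205)*(-29941 + 31733) = (-27041 - 40205)*1792 = -67246*1792 = -120504832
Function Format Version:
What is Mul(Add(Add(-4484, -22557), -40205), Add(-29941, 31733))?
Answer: -120504832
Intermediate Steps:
Mul(Add(Add(-4484, -22557), -40205), Add(-29941, 31733)) = Mul(Add(-27041, -40205), 1792) = Mul(-67246, 1792) = -120504832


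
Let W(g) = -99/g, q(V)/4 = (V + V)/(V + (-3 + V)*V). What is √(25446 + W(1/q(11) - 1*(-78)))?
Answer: 9*√13985502/211 ≈ 159.51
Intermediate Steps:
q(V) = 8*V/(V + V*(-3 + V)) (q(V) = 4*((V + V)/(V + (-3 + V)*V)) = 4*((2*V)/(V + V*(-3 + V))) = 4*(2*V/(V + V*(-3 + V))) = 8*V/(V + V*(-3 + V)))
√(25446 + W(1/q(11) - 1*(-78))) = √(25446 - 99/(1/(8/(-2 + 11)) - 1*(-78))) = √(25446 - 99/(1/(8/9) + 78)) = √(25446 - 99/(9/8 + 78)) = √(25446 - 99/633/8) = √(25446 - 99*8/633) = √(25446 - 264/211) = √(5368842/211) = 9*√13985502/211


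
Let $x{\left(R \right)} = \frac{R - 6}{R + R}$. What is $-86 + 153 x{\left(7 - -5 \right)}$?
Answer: $- \frac{191}{4} \approx -47.75$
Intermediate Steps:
$x{\left(R \right)} = \frac{-6 + R}{2 R}$
$-86 + 153 x{\left(7 - -5 \right)} = -86 + 153 \frac{-6 + \left(7 - -5\right)}{2 \left(7 - -5\right)} = -86 + 153 \frac{-6 + \left(7 + 5\right)}{2 \left(7 + 5\right)} = -86 + 153 \frac{-6 + 12}{2 \cdot 12} = -86 + 153 \cdot \frac{1}{2} \cdot \frac{1}{12} \cdot 6 = -86 + 153 \cdot \frac{1}{4} = -86 + \frac{153}{4} = - \frac{191}{4}$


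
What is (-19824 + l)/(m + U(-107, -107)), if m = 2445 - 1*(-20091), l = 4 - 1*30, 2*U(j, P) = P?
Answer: -7940/8993 ≈ -0.88291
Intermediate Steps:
U(j, P) = P/2
l = -26 (l = 4 - 30 = -26)
m = 22536 (m = 2445 + 20091 = 22536)
(-19824 + l)/(m + U(-107, -107)) = (-19824 - 26)/(22536 + (½)*(-107)) = -19850/(22536 - 107/2) = -19850/44965/2 = -19850*2/44965 = -7940/8993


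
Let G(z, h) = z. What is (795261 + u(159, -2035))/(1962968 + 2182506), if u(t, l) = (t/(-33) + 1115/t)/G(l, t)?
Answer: 2830504876277/14754633242910 ≈ 0.19184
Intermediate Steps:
u(t, l) = (1115/t - t/33)/l (u(t, l) = (t/(-33) + 1115/t)/l = (t*(-1/33) + 1115/t)/l = (-t/33 + 1115/t)/l = (1115/t - t/33)/l)
(795261 + u(159, -2035))/(1962968 + 2182506) = (795261 + (1/33)*(36795 - 1*159²)/(-2035*159))/(1962968 + 2182506) = (795261 + (1/33)*(-1/2035)*(1/159)*(36795 - 1*25281))/4145474 = (795261 + (1/33)*(-1/2035)*(1/159)*(36795 - 25281))*(1/4145474) = (795261 + (1/33)*(-1/2035)*(1/159)*11514)*(1/4145474) = (795261 - 3838/3559215)*(1/4145474) = (2830504876277/3559215)*(1/4145474) = 2830504876277/14754633242910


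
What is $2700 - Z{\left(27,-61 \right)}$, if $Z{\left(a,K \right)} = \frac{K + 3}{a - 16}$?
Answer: $\frac{29758}{11} \approx 2705.3$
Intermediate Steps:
$Z{\left(a,K \right)} = \frac{3 + K}{-16 + a}$
$2700 - Z{\left(27,-61 \right)} = 2700 - \frac{3 - 61}{-16 + 27} = 2700 - \frac{1}{11} \left(-58\right) = 2700 - - \frac{58}{11} = 2700 + \frac{58}{11} = \frac{29758}{11}$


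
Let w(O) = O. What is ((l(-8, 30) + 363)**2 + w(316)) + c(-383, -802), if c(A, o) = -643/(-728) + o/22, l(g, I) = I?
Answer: 1239073265/8008 ≈ 1.5473e+5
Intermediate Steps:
c(A, o) = 643/728 + o/22 (c(A, o) = -643*(-1/728) + o*(1/22) = 643/728 + o/22)
((l(-8, 30) + 363)**2 + w(316)) + c(-383, -802) = ((30 + 363)**2 + 316) + (643/728 + (1/22)*(-802)) = (393**2 + 316) + (643/728 - 401/11) = (154449 + 316) - 284855/8008 = 154765 - 284855/8008 = 1239073265/8008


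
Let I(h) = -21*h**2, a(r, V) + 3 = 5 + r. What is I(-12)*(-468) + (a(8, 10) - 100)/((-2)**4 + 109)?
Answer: 35380782/25 ≈ 1.4152e+6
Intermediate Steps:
a(r, V) = 2 + r (a(r, V) = -3 + (5 + r) = 2 + r)
I(-12)*(-468) + (a(8, 10) - 100)/((-2)**4 + 109) = -21*(-12)**2*(-468) + ((2 + 8) - 100)/((-2)**4 + 109) = -21*144*(-468) + (10 - 100)/(16 + 109) = -3024*(-468) - 90/125 = 1415232 - 90*1/125 = 1415232 - 18/25 = 35380782/25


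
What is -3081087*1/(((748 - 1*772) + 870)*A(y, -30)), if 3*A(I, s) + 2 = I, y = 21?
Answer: -1027029/1786 ≈ -575.04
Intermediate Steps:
A(I, s) = -2/3 + I/3
-3081087*1/(((748 - 1*772) + 870)*A(y, -30)) = -3081087*1/((-2/3 + (1/3)*21)*((748 - 1*772) + 870)) = -3081087*1/((-2/3 + 7)*((748 - 772) + 870)) = -3081087*3/(19*(-24 + 870)) = -3081087/((19/3)*846) = -3081087/5358 = -3081087*1/5358 = -1027029/1786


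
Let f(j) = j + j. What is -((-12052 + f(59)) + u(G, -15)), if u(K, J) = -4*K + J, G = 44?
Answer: 12125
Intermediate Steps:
u(K, J) = J - 4*K
f(j) = 2*j
-((-12052 + f(59)) + u(G, -15)) = -((-12052 + 2*59) + (-15 - 4*44)) = -((-12052 + 118) + (-15 - 176)) = -(-11934 - 191) = -1*(-12125) = 12125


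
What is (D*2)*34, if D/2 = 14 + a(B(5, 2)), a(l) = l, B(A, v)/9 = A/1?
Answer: 8024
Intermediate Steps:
B(A, v) = 9*A (B(A, v) = 9*(A/1) = 9*(A*1) = 9*A)
D = 118 (D = 2*(14 + 9*5) = 2*(14 + 45) = 2*59 = 118)
(D*2)*34 = (118*2)*34 = 236*34 = 8024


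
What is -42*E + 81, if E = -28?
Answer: 1257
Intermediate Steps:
-42*E + 81 = -42*(-28) + 81 = 1176 + 81 = 1257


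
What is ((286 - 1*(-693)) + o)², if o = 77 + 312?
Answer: 1871424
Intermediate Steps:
o = 389
((286 - 1*(-693)) + o)² = ((286 - 1*(-693)) + 389)² = ((286 + 693) + 389)² = (979 + 389)² = 1368² = 1871424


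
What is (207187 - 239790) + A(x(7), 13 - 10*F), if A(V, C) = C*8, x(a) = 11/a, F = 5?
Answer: -32899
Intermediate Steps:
A(V, C) = 8*C
(207187 - 239790) + A(x(7), 13 - 10*F) = (207187 - 239790) + 8*(13 - 10*5) = -32603 + 8*(13 - 50) = -32603 + 8*(-37) = -32603 - 296 = -32899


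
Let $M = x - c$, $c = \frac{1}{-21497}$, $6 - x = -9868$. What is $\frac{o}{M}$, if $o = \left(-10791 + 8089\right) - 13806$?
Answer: $- \frac{354872476}{212261379} \approx -1.6719$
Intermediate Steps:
$x = 9874$ ($x = 6 - -9868 = 6 + 9868 = 9874$)
$c = - \frac{1}{21497} \approx -4.6518 \cdot 10^{-5}$
$M = \frac{212261379}{21497}$ ($M = 9874 - - \frac{1}{21497} = 9874 + \frac{1}{21497} = \frac{212261379}{21497} \approx 9874.0$)
$o = -16508$ ($o = -2702 - 13806 = -16508$)
$\frac{o}{M} = - \frac{16508}{\frac{212261379}{21497}} = \left(-16508\right) \frac{21497}{212261379} = - \frac{354872476}{212261379}$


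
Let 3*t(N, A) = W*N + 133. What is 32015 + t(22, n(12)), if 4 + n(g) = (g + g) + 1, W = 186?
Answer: 100270/3 ≈ 33423.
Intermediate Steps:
n(g) = -3 + 2*g (n(g) = -4 + ((g + g) + 1) = -4 + (2*g + 1) = -4 + (1 + 2*g) = -3 + 2*g)
t(N, A) = 133/3 + 62*N (t(N, A) = (186*N + 133)/3 = (133 + 186*N)/3 = 133/3 + 62*N)
32015 + t(22, n(12)) = 32015 + (133/3 + 62*22) = 32015 + (133/3 + 1364) = 32015 + 4225/3 = 100270/3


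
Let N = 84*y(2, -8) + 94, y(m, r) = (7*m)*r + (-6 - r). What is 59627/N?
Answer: -59627/9146 ≈ -6.5195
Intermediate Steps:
y(m, r) = -6 - r + 7*m*r (y(m, r) = 7*m*r + (-6 - r) = -6 - r + 7*m*r)
N = -9146 (N = 84*(-6 - 1*(-8) + 7*2*(-8)) + 94 = 84*(-6 + 8 - 112) + 94 = 84*(-110) + 94 = -9240 + 94 = -9146)
59627/N = 59627/(-9146) = 59627*(-1/9146) = -59627/9146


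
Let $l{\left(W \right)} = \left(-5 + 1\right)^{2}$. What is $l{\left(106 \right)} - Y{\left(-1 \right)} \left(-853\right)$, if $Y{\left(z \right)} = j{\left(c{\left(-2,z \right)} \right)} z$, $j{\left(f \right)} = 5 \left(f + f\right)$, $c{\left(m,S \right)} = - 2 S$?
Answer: $-17044$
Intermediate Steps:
$l{\left(W \right)} = 16$ ($l{\left(W \right)} = \left(-4\right)^{2} = 16$)
$j{\left(f \right)} = 10 f$ ($j{\left(f \right)} = 5 \cdot 2 f = 10 f$)
$Y{\left(z \right)} = - 20 z^{2}$ ($Y{\left(z \right)} = 10 \left(- 2 z\right) z = - 20 z z = - 20 z^{2}$)
$l{\left(106 \right)} - Y{\left(-1 \right)} \left(-853\right) = 16 - - 20 \left(-1\right)^{2} \left(-853\right) = 16 - \left(-20\right) 1 \left(-853\right) = 16 - \left(-20\right) \left(-853\right) = 16 - 17060 = -17044$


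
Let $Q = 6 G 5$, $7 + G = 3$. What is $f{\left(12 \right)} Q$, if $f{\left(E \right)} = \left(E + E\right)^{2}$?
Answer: $-69120$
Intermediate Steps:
$G = -4$ ($G = -7 + 3 = -4$)
$f{\left(E \right)} = 4 E^{2}$ ($f{\left(E \right)} = \left(2 E\right)^{2} = 4 E^{2}$)
$Q = -120$ ($Q = 6 \left(-4\right) 5 = \left(-24\right) 5 = -120$)
$f{\left(12 \right)} Q = 4 \cdot 12^{2} \left(-120\right) = 4 \cdot 144 \left(-120\right) = 576 \left(-120\right) = -69120$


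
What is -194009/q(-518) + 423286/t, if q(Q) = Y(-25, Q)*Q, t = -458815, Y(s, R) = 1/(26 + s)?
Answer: 12684996741/33952310 ≈ 373.61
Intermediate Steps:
q(Q) = Q (q(Q) = Q/(26 - 25) = Q/1 = 1*Q = Q)
-194009/q(-518) + 423286/t = -194009/(-518) + 423286/(-458815) = -194009*(-1/518) + 423286*(-1/458815) = 194009/518 - 423286/458815 = 12684996741/33952310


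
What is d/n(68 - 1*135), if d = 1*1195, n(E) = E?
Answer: -1195/67 ≈ -17.836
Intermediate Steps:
d = 1195
d/n(68 - 1*135) = 1195/(68 - 1*135) = 1195/(68 - 135) = 1195/(-67) = 1195*(-1/67) = -1195/67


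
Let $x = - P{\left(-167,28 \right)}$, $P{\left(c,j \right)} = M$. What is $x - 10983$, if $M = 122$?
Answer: $-11105$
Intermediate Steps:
$P{\left(c,j \right)} = 122$
$x = -122$ ($x = \left(-1\right) 122 = -122$)
$x - 10983 = -122 - 10983 = -11105$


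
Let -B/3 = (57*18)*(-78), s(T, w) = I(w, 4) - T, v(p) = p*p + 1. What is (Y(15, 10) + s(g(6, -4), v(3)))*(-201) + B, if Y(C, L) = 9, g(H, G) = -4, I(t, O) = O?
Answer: 236667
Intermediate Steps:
v(p) = 1 + p² (v(p) = p² + 1 = 1 + p²)
s(T, w) = 4 - T
B = 240084 (B = -3*57*18*(-78) = -3078*(-78) = -3*(-80028) = 240084)
(Y(15, 10) + s(g(6, -4), v(3)))*(-201) + B = (9 + (4 - 1*(-4)))*(-201) + 240084 = (9 + (4 + 4))*(-201) + 240084 = (9 + 8)*(-201) + 240084 = 17*(-201) + 240084 = -3417 + 240084 = 236667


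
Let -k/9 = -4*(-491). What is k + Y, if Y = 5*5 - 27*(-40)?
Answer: -16571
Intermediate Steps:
k = -17676 (k = -(-36)*(-491) = -9*1964 = -17676)
Y = 1105 (Y = 25 + 1080 = 1105)
k + Y = -17676 + 1105 = -16571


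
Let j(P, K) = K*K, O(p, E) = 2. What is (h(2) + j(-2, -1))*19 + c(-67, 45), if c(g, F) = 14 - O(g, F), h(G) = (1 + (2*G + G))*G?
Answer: 297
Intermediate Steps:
h(G) = G*(1 + 3*G) (h(G) = (1 + 3*G)*G = G*(1 + 3*G))
j(P, K) = K**2
c(g, F) = 12 (c(g, F) = 14 - 1*2 = 14 - 2 = 12)
(h(2) + j(-2, -1))*19 + c(-67, 45) = (2*(1 + 3*2) + (-1)**2)*19 + 12 = (2*(1 + 6) + 1)*19 + 12 = (2*7 + 1)*19 + 12 = (14 + 1)*19 + 12 = 15*19 + 12 = 285 + 12 = 297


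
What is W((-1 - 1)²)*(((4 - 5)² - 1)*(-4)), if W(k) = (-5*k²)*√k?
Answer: 0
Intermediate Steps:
W(k) = -5*k^(5/2)
W((-1 - 1)²)*(((4 - 5)² - 1)*(-4)) = (-5*((-1 - 1)²)^(5/2))*(((4 - 5)² - 1)*(-4)) = (-5*((-2)²)^(5/2))*(((-1)² - 1)*(-4)) = (-5*4^(5/2))*((1 - 1)*(-4)) = (-5*32)*(0*(-4)) = -160*0 = 0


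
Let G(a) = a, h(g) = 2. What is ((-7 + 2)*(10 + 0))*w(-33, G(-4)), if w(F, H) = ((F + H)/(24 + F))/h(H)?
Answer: -925/9 ≈ -102.78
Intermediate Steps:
w(F, H) = (F + H)/(2*(24 + F)) (w(F, H) = ((F + H)/(24 + F))/2 = ((F + H)/(24 + F))*(1/2) = (F + H)/(2*(24 + F)))
((-7 + 2)*(10 + 0))*w(-33, G(-4)) = ((-7 + 2)*(10 + 0))*((-33 - 4)/(2*(24 - 33))) = (-5*10)*((1/2)*(-37)/(-9)) = -25*(-1)*(-37)/9 = -50*37/18 = -925/9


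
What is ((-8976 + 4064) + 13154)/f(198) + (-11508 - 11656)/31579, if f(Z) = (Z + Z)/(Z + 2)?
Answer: 13011412664/3126321 ≈ 4161.9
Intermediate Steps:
f(Z) = 2*Z/(2 + Z) (f(Z) = (2*Z)/(2 + Z) = 2*Z/(2 + Z))
((-8976 + 4064) + 13154)/f(198) + (-11508 - 11656)/31579 = ((-8976 + 4064) + 13154)/((2*198/(2 + 198))) + (-11508 - 11656)/31579 = (-4912 + 13154)/((2*198/200)) - 23164*1/31579 = 8242/((2*198*(1/200))) - 23164/31579 = 8242/(99/50) - 23164/31579 = 8242*(50/99) - 23164/31579 = 412100/99 - 23164/31579 = 13011412664/3126321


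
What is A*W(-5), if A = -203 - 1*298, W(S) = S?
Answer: 2505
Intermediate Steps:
A = -501 (A = -203 - 298 = -501)
A*W(-5) = -501*(-5) = 2505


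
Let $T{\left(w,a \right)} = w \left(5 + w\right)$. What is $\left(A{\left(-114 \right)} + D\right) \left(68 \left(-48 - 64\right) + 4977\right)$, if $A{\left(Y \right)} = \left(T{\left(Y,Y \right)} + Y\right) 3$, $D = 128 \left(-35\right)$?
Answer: $-85651384$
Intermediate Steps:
$D = -4480$
$A{\left(Y \right)} = 3 Y + 3 Y \left(5 + Y\right)$ ($A{\left(Y \right)} = \left(Y \left(5 + Y\right) + Y\right) 3 = \left(Y + Y \left(5 + Y\right)\right) 3 = 3 Y + 3 Y \left(5 + Y\right)$)
$\left(A{\left(-114 \right)} + D\right) \left(68 \left(-48 - 64\right) + 4977\right) = \left(3 \left(-114\right) \left(6 - 114\right) - 4480\right) \left(68 \left(-48 - 64\right) + 4977\right) = \left(3 \left(-114\right) \left(-108\right) - 4480\right) \left(68 \left(-112\right) + 4977\right) = \left(36936 - 4480\right) \left(-7616 + 4977\right) = 32456 \left(-2639\right) = -85651384$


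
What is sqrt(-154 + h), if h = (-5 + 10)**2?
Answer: I*sqrt(129) ≈ 11.358*I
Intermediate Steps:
h = 25 (h = 5**2 = 25)
sqrt(-154 + h) = sqrt(-154 + 25) = sqrt(-129) = I*sqrt(129)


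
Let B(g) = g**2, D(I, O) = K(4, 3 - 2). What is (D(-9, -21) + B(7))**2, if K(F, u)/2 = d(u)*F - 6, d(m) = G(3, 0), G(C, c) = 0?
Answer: 1369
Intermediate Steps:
d(m) = 0
K(F, u) = -12 (K(F, u) = 2*(0*F - 6) = 2*(0 - 6) = 2*(-6) = -12)
D(I, O) = -12
(D(-9, -21) + B(7))**2 = (-12 + 7**2)**2 = (-12 + 49)**2 = 37**2 = 1369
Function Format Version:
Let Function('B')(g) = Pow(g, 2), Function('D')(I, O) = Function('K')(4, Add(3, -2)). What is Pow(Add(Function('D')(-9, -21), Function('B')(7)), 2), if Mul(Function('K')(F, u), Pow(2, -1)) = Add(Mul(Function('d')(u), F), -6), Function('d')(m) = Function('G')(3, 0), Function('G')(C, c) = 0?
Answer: 1369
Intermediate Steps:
Function('d')(m) = 0
Function('K')(F, u) = -12 (Function('K')(F, u) = Mul(2, Add(Mul(0, F), -6)) = Mul(2, Add(0, -6)) = Mul(2, -6) = -12)
Function('D')(I, O) = -12
Pow(Add(Function('D')(-9, -21), Function('B')(7)), 2) = Pow(Add(-12, Pow(7, 2)), 2) = Pow(Add(-12, 49), 2) = Pow(37, 2) = 1369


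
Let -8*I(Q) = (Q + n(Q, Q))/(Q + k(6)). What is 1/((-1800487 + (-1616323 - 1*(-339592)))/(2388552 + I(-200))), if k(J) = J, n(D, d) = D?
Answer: -231689519/298490146 ≈ -0.77621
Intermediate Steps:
I(Q) = -Q/(4*(6 + Q)) (I(Q) = -(Q + Q)/(8*(Q + 6)) = -2*Q/(8*(6 + Q)) = -Q/(4*(6 + Q)))
1/((-1800487 + (-1616323 - 1*(-339592)))/(2388552 + I(-200))) = 1/((-1800487 + (-1616323 - 1*(-339592)))/(2388552 - 1*(-200)/(24 + 4*(-200)))) = 1/((-1800487 + (-1616323 + 339592))/(2388552 - 1*(-200)/(24 - 800))) = 1/((-1800487 - 1276731)/(2388552 - 1*(-200)/(-776))) = 1/(-3077218/(2388552 - 1*(-200)*(-1/776))) = 1/(-3077218/(2388552 - 25/97)) = 1/(-3077218/231689519/97) = 1/(-3077218*97/231689519) = 1/(-298490146/231689519) = -231689519/298490146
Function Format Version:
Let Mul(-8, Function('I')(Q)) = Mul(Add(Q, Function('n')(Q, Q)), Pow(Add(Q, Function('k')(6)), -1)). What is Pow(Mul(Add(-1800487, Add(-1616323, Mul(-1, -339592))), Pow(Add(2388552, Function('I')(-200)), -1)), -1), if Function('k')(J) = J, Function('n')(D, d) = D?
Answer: Rational(-231689519, 298490146) ≈ -0.77621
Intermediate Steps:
Function('I')(Q) = Mul(Rational(-1, 4), Q, Pow(Add(6, Q), -1)) (Function('I')(Q) = Mul(Rational(-1, 8), Mul(Add(Q, Q), Pow(Add(Q, 6), -1))) = Mul(Rational(-1, 8), Mul(Mul(2, Q), Pow(Add(6, Q), -1))) = Mul(Rational(-1, 8), Mul(2, Q, Pow(Add(6, Q), -1))) = Mul(Rational(-1, 4), Q, Pow(Add(6, Q), -1)))
Pow(Mul(Add(-1800487, Add(-1616323, Mul(-1, -339592))), Pow(Add(2388552, Function('I')(-200)), -1)), -1) = Pow(Mul(Add(-1800487, Add(-1616323, Mul(-1, -339592))), Pow(Add(2388552, Mul(-1, -200, Pow(Add(24, Mul(4, -200)), -1))), -1)), -1) = Pow(Mul(Add(-1800487, Add(-1616323, 339592)), Pow(Add(2388552, Mul(-1, -200, Pow(Add(24, -800), -1))), -1)), -1) = Pow(Mul(Add(-1800487, -1276731), Pow(Add(2388552, Mul(-1, -200, Pow(-776, -1))), -1)), -1) = Pow(Mul(-3077218, Pow(Add(2388552, Mul(-1, -200, Rational(-1, 776))), -1)), -1) = Pow(Mul(-3077218, Pow(Add(2388552, Rational(-25, 97)), -1)), -1) = Pow(Mul(-3077218, Pow(Rational(231689519, 97), -1)), -1) = Pow(Mul(-3077218, Rational(97, 231689519)), -1) = Pow(Rational(-298490146, 231689519), -1) = Rational(-231689519, 298490146)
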